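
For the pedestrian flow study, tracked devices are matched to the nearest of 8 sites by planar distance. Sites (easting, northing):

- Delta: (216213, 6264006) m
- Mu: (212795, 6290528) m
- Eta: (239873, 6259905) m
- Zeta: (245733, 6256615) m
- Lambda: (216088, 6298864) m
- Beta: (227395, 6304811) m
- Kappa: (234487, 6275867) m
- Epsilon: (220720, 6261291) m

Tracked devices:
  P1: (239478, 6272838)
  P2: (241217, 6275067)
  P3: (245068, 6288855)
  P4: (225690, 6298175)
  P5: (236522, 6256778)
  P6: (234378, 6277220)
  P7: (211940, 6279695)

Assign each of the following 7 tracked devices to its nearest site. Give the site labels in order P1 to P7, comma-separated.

Kappa, Kappa, Kappa, Beta, Eta, Kappa, Mu

P1 → Kappa (d²=34084922.00)
P2 → Kappa (d²=45932900.00)
P3 → Kappa (d²=280645705.00)
P4 → Beta (d²=46943521.00)
P5 → Eta (d²=21007330.00)
P6 → Kappa (d²=1842490.00)
P7 → Mu (d²=118084914.00)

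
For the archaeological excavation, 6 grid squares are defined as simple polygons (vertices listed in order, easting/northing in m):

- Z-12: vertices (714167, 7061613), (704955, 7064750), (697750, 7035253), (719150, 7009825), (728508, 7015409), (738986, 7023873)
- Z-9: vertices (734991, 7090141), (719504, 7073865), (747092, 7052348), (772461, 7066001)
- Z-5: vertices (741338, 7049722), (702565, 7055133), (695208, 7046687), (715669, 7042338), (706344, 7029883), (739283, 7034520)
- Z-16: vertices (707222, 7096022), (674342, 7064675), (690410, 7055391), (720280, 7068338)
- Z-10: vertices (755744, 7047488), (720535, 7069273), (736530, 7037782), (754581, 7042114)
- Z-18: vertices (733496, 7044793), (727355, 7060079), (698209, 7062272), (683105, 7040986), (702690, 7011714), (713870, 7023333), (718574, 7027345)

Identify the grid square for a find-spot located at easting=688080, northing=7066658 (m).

Z-16

Cast a ray rightward from (688080, 7066658). For each polygon, the edges (by vertex number in listed order) whose endpoints lie on opposite sides of northing = 7066658, where each meets that height, and whether that is right or left of the point:
Z-12: no edge straddles that height → 0 crossings.
Z-9: 2–3 at easting≈728744.4 (right), 4–1 at easting≈771441.2 (right) → 2 crossings.
Z-5: no edge straddles that height → 0 crossings.
Z-16: 1–2 at easting≈676422.0 (left), 3–4 at easting≈716404.1 (right) → 1 crossing.
Z-10: 1–2 at easting≈724761.4 (right), 2–3 at easting≈721863.2 (right) → 2 crossings.
Z-18: no edge straddles that height → 0 crossings.
Only Z-16 has an odd count, so the point is inside Z-16.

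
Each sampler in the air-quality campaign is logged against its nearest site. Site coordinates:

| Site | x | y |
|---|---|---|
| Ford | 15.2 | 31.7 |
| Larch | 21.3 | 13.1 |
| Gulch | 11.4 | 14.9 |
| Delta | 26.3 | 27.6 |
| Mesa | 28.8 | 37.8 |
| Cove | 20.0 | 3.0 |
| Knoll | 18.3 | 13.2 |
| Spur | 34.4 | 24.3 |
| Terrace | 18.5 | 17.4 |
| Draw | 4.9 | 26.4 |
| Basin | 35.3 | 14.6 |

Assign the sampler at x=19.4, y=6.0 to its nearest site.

Squared distances to each site:
Ford: 678.130; Larch: 54.020; Gulch: 143.210; Delta: 514.170; Mesa: 1099.600; Cove: 9.360; Knoll: 53.050; Spur: 559.890; Terrace: 130.770; Draw: 626.410; Basin: 326.770.
Minimum at Cove.

Cove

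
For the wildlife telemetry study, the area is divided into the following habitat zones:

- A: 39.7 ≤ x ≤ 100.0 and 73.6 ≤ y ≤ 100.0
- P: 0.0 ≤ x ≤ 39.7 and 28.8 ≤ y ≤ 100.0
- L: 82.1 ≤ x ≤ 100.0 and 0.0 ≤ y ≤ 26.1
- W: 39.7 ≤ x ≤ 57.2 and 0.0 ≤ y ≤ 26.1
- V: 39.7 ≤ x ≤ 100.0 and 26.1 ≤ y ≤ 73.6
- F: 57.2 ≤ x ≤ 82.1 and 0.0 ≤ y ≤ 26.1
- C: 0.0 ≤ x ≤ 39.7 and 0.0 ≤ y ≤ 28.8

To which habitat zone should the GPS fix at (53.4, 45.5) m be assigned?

V

The point has x = 53.4 and y = 45.5.
Only V satisfies 39.7 ≤ x ≤ 100.0 and 26.1 ≤ y ≤ 73.6.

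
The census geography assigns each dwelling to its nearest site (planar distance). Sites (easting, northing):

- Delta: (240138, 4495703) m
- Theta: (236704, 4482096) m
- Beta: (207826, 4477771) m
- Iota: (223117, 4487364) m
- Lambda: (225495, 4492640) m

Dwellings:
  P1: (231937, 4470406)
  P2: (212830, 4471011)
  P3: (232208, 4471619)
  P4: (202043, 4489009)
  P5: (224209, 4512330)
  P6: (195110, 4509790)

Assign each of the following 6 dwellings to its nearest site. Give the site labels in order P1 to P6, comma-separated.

P1 → Theta (d²=159380389.00)
P2 → Beta (d²=70737616.00)
P3 → Theta (d²=129981545.00)
P4 → Beta (d²=159735733.00)
P5 → Lambda (d²=389349896.00)
P6 → Beta (d²=1186913017.00)

Theta, Beta, Theta, Beta, Lambda, Beta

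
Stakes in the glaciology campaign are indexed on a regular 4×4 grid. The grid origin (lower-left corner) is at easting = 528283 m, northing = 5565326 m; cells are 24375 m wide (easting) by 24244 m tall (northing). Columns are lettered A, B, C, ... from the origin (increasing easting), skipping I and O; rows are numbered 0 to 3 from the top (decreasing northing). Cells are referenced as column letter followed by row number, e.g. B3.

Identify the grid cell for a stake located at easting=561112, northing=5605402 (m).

B2

Column index: ⌊(561112 − 528283) / 24375⌋ = ⌊1.347⌋ = 1 → column B
Row offset from origin: ⌊(5605402 − 5565326) / 24244⌋ = ⌊1.653⌋ = 1 → row 2 (counted from top)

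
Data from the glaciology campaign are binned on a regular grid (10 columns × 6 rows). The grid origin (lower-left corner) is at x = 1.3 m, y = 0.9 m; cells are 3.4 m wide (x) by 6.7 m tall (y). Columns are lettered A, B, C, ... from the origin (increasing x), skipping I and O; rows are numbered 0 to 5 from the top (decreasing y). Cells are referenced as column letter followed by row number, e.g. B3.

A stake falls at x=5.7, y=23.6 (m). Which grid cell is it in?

Column index: ⌊(5.7 − 1.3) / 3.4⌋ = ⌊1.294⌋ = 1 → column B
Row offset from origin: ⌊(23.6 − 0.9) / 6.7⌋ = ⌊3.388⌋ = 3 → row 2 (counted from top)

B2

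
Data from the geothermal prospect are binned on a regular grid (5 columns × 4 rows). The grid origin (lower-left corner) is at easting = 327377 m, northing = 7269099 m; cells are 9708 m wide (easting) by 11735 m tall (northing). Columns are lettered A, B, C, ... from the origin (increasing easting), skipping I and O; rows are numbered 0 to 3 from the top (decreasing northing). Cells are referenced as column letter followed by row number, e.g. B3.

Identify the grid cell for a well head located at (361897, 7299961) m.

Column index: ⌊(361897 − 327377) / 9708⌋ = ⌊3.556⌋ = 3 → column D
Row offset from origin: ⌊(7299961 − 7269099) / 11735⌋ = ⌊2.630⌋ = 2 → row 1 (counted from top)

D1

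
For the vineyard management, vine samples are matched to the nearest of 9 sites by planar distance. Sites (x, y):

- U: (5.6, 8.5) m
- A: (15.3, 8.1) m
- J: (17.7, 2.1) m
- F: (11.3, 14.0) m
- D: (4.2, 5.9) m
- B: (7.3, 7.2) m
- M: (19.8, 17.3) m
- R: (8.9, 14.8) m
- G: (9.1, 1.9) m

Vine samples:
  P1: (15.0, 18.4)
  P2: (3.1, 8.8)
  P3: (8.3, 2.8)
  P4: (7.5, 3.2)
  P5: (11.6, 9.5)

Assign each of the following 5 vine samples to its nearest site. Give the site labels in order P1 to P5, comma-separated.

M, U, G, G, A

P1 → M (d²=24.25)
P2 → U (d²=6.34)
P3 → G (d²=1.45)
P4 → G (d²=4.25)
P5 → A (d²=15.65)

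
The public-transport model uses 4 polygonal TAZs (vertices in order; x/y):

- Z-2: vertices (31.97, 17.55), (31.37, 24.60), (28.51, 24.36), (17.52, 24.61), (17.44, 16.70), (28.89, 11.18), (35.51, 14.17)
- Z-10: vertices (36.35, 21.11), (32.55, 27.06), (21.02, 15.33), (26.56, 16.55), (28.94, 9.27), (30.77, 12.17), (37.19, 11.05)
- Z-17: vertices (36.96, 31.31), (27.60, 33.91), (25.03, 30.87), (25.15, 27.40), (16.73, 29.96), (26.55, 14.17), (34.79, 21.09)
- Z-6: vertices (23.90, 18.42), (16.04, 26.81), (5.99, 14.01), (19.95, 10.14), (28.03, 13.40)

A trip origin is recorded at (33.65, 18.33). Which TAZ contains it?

Z-10

Cast a ray rightward from (33.65, 18.33). For each polygon, the edges (by vertex number in listed order) whose endpoints lie on opposite sides of y = 18.33, where each meets that height, and whether that is right or left of the point:
Z-2: 1–2 at x≈31.904 (left), 4–5 at x≈17.456 (left) → 0 crossings.
Z-10: 2–3 at x≈23.969 (left), 7–1 at x≈36.582 (right) → 1 crossing.
Z-17: 5–6 at x≈23.963 (left), 6–7 at x≈31.504 (left) → 0 crossings.
Z-6: 2–3 at x≈9.382 (left), 5–1 at x≈23.974 (left) → 0 crossings.
Only Z-10 has an odd count, so the point is inside Z-10.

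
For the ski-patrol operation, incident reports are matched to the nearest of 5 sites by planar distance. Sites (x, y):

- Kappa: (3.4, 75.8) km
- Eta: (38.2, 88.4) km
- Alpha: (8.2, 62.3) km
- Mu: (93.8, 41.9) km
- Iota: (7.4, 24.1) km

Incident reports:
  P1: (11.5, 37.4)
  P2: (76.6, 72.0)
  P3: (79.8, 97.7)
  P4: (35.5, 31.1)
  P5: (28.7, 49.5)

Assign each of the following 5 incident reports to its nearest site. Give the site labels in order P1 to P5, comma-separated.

Iota, Mu, Eta, Iota, Alpha

P1 → Iota (d²=193.70)
P2 → Mu (d²=1201.85)
P3 → Eta (d²=1817.05)
P4 → Iota (d²=838.61)
P5 → Alpha (d²=584.09)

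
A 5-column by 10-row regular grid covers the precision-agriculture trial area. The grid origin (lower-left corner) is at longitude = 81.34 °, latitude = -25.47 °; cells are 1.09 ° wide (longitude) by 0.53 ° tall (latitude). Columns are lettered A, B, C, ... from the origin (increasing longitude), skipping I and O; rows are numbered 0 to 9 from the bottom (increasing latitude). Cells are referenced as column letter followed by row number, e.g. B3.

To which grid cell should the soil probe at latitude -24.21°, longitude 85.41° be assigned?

Column index: ⌊(85.41 − 81.34) / 1.09⌋ = ⌊3.734⌋ = 3 → column D
Row offset from origin: ⌊(-24.21 − -25.47) / 0.53⌋ = ⌊2.377⌋ = 2 → row 2

D2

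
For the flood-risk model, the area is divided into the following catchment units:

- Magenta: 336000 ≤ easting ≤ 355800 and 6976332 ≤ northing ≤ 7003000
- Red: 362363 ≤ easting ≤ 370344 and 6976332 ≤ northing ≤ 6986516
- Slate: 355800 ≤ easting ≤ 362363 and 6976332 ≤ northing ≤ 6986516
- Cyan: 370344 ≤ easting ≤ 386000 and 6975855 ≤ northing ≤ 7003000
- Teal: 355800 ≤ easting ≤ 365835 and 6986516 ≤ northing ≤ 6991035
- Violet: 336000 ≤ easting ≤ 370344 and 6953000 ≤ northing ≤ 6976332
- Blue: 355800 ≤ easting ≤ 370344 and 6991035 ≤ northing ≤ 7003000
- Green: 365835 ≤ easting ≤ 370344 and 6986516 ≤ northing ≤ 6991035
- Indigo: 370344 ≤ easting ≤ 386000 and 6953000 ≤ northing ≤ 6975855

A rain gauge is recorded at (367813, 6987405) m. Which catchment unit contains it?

The point has easting = 367813 and northing = 6987405.
Only Green satisfies 365835 ≤ easting ≤ 370344 and 6986516 ≤ northing ≤ 6991035.

Green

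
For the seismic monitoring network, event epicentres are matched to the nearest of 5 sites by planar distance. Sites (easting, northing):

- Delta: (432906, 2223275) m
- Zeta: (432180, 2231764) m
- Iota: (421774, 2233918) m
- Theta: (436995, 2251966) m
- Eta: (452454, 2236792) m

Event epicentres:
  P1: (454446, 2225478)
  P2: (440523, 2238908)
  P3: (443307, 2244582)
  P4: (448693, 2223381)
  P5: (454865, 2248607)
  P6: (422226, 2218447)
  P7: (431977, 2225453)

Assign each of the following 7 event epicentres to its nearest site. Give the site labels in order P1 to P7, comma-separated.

P1 → Eta (d²=131974660.00)
P2 → Zeta (d²=120642385.00)
P3 → Theta (d²=94364800.00)
P4 → Eta (d²=194000042.00)
P5 → Eta (d²=145407146.00)
P6 → Delta (d²=137371984.00)
P7 → Delta (d²=5606725.00)

Eta, Zeta, Theta, Eta, Eta, Delta, Delta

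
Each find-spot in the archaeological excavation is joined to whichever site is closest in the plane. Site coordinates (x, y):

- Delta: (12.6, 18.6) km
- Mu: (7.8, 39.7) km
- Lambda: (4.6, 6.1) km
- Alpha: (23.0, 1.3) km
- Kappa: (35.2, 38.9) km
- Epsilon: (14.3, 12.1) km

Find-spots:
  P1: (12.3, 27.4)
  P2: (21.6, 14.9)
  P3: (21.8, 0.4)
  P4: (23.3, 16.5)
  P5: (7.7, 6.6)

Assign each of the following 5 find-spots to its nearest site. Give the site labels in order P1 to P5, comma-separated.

P1 → Delta (d²=77.53)
P2 → Epsilon (d²=61.13)
P3 → Alpha (d²=2.25)
P4 → Epsilon (d²=100.36)
P5 → Lambda (d²=9.86)

Delta, Epsilon, Alpha, Epsilon, Lambda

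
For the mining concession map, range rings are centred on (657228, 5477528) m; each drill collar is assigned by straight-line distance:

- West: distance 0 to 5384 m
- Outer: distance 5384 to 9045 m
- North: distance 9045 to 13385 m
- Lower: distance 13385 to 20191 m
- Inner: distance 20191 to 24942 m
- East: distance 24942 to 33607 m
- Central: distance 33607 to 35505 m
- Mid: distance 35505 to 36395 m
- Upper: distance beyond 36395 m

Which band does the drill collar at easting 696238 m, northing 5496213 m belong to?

Upper

Distance = √((696238−657228)² + (5496213−5477528)²) = √(1521780100.000 + 349129225.000) = 43254.009 m.
36395 ≤ 43254.009 < ∞ → Upper.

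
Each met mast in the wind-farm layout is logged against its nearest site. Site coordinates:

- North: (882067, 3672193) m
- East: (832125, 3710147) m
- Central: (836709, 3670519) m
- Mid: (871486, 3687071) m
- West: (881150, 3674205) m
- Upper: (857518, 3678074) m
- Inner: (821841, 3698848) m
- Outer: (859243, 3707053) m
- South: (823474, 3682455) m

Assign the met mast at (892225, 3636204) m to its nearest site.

North

Squared distances to each site:
North: 1398393085.000; East: 9079577249.000; Central: 4259545481.000; Mid: 3017557810.000; West: 1566731626.000; Upper: 2957672749.000; Inner: 8878178192.000; Outer: 6107393125.000; South: 6865855002.000.
Minimum at North.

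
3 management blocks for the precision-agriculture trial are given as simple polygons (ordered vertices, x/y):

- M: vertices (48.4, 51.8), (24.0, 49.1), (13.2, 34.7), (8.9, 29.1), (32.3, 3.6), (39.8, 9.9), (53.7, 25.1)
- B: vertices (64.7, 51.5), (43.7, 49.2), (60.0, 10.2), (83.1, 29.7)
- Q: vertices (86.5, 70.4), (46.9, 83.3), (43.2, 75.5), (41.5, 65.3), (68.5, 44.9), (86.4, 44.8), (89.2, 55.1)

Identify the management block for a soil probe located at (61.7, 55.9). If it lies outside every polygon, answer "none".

Q

Cast a ray rightward from (61.7, 55.9). For each polygon, the edges (by vertex number in listed order) whose endpoints lie on opposite sides of y = 55.9, where each meets that height, and whether that is right or left of the point:
M: no edge straddles that height → 0 crossings.
B: no edge straddles that height → 0 crossings.
Q: 4–5 at x≈53.94 (left), 7–1 at x≈89.06 (right) → 1 crossing.
Only Q has an odd count, so the point is inside Q.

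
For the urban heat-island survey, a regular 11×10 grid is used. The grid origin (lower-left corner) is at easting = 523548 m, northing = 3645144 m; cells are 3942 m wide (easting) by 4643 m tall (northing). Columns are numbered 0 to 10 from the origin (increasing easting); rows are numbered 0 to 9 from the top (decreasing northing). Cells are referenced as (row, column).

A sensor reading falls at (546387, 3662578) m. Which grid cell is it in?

Column index: ⌊(546387 − 523548) / 3942⌋ = ⌊5.794⌋ = 5
Row offset from origin: ⌊(3662578 − 3645144) / 4643⌋ = ⌊3.755⌋ = 3 → row 6 (counted from top)

(6, 5)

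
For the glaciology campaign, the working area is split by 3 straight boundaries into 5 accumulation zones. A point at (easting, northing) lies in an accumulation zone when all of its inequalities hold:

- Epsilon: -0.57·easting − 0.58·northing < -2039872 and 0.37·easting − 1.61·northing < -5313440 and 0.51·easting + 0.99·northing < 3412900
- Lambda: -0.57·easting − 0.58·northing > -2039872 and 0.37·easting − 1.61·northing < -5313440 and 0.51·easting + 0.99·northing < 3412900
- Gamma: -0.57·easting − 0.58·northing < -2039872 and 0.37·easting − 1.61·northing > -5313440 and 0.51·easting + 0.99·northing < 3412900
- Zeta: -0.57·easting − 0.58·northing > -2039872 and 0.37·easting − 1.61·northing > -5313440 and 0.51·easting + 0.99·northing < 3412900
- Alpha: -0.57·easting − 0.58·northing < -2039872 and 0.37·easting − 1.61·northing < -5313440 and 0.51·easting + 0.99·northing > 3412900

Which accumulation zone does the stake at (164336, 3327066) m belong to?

-0.57·164336 − 0.58·3327066 = -2023369.800, which is > -2039872
0.37·164336 − 1.61·3327066 = -5295771.940, which is > -5313440
0.51·164336 + 0.99·3327066 = 3377606.700, which is < 3412900
This sign pattern matches Zeta.

Zeta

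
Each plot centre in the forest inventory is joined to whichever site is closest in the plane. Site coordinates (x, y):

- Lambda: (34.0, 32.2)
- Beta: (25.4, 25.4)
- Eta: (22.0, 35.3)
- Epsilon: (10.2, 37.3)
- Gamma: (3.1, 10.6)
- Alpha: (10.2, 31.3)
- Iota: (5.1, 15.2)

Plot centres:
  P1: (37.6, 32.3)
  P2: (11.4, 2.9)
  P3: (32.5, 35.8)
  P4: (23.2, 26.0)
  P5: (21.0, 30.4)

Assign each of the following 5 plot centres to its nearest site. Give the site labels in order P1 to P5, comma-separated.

Lambda, Gamma, Lambda, Beta, Eta

P1 → Lambda (d²=12.97)
P2 → Gamma (d²=128.18)
P3 → Lambda (d²=15.21)
P4 → Beta (d²=5.20)
P5 → Eta (d²=25.01)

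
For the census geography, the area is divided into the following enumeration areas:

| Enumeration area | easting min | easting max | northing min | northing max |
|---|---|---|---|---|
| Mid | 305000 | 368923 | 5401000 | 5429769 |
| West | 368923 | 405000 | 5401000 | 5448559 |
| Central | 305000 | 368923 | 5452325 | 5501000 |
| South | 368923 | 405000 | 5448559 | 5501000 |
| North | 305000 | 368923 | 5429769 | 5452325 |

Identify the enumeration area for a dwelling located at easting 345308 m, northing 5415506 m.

Mid

The point has easting = 345308 and northing = 5415506.
Only Mid satisfies 305000 ≤ easting ≤ 368923 and 5401000 ≤ northing ≤ 5429769.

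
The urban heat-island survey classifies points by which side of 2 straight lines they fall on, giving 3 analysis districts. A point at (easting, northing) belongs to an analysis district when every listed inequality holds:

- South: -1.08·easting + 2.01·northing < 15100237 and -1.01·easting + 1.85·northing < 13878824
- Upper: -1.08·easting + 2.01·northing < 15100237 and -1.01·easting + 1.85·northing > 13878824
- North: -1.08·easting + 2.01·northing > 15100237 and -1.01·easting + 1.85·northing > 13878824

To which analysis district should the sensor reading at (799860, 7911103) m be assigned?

-1.08·799860 + 2.01·7911103 = 15037468.230, which is < 15100237
-1.01·799860 + 1.85·7911103 = 13827681.950, which is < 13878824
This sign pattern matches South.

South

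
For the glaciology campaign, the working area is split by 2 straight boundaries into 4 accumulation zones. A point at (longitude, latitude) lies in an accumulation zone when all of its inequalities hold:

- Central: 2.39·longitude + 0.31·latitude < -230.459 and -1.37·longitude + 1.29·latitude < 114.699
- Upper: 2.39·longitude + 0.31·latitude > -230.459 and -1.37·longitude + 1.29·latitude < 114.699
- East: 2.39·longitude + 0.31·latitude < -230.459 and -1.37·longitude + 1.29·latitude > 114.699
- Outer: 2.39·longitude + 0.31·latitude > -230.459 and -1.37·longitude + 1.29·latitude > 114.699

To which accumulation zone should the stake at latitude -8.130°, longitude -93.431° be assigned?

2.39·-93.431 + 0.31·-8.130 = -225.820, which is > -230.459
-1.37·-93.431 + 1.29·-8.130 = 117.513, which is > 114.699
This sign pattern matches Outer.

Outer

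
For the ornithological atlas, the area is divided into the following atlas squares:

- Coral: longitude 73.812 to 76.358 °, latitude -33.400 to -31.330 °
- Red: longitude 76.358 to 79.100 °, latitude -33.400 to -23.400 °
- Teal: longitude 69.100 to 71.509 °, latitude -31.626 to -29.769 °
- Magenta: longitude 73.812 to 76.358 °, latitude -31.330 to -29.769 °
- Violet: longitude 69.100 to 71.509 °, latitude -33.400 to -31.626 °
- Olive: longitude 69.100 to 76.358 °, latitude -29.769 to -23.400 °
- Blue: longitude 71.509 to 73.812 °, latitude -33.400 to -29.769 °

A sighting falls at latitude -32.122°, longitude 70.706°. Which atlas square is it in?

The point has longitude = 70.706 and latitude = -32.122.
Only Violet satisfies 69.100 ≤ longitude ≤ 71.509 and -33.400 ≤ latitude ≤ -31.626.

Violet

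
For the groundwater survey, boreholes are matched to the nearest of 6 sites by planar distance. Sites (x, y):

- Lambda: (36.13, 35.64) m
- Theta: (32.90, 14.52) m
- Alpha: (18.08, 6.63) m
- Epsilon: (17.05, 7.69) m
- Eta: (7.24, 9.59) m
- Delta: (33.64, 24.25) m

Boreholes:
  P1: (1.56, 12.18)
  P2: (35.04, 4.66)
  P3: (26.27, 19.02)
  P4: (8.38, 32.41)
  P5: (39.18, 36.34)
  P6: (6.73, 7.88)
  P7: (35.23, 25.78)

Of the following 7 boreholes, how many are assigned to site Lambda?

1

P1 → Eta
P2 → Theta
P3 → Theta
P4 → Eta
P5 → Lambda
P6 → Eta
P7 → Delta
1 of the 7 goes to Lambda.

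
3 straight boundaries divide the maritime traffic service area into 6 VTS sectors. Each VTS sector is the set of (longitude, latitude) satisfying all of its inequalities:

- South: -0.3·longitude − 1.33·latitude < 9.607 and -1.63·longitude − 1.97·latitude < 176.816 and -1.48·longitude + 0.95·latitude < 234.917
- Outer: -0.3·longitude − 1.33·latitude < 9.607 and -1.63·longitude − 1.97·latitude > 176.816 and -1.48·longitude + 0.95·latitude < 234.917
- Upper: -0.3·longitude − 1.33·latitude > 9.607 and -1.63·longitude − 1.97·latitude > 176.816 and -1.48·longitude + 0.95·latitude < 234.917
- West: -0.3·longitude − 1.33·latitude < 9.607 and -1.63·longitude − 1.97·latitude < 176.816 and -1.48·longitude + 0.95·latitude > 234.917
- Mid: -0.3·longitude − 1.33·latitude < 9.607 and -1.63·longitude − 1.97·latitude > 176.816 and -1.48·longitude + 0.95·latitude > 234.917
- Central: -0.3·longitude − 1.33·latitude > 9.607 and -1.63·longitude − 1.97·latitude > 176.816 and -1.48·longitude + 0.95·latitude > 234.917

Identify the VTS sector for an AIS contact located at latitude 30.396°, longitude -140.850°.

-0.3·-140.850 − 1.33·30.396 = 1.828, which is < 9.607
-1.63·-140.850 − 1.97·30.396 = 169.705, which is < 176.816
-1.48·-140.850 + 0.95·30.396 = 237.334, which is > 234.917
This sign pattern matches West.

West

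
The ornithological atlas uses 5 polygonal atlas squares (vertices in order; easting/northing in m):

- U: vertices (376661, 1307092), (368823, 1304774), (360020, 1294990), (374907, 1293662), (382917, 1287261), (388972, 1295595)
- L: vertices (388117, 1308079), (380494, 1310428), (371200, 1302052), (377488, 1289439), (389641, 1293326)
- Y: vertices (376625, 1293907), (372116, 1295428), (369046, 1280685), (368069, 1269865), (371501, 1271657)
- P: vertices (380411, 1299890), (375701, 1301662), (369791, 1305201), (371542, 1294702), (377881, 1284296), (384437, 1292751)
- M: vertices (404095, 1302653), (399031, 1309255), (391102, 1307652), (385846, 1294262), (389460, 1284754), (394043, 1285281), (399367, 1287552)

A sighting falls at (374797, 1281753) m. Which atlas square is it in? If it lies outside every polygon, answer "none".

Cast a ray rightward from (374797, 1281753). For each polygon, the edges (by vertex number in listed order) whose endpoints lie on opposite sides of northing = 1281753, where each meets that height, and whether that is right or left of the point:
U: no edge straddles that height → 0 crossings.
L: no edge straddles that height → 0 crossings.
Y: 2–3 at easting≈369268.4 (left), 5–1 at easting≈373826.0 (left) → 0 crossings.
P: no edge straddles that height → 0 crossings.
M: no edge straddles that height → 0 crossings.
All counts are even, so the point lies outside every listed polygon.

none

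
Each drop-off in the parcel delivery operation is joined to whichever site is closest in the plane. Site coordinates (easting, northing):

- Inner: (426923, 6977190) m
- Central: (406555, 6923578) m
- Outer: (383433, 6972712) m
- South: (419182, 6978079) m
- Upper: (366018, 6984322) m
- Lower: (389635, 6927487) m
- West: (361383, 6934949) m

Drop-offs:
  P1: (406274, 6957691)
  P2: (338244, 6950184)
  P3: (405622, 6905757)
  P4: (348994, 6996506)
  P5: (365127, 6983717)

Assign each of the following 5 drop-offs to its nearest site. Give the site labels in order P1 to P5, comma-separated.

South, West, Central, Upper, Upper

P1 → South (d²=582287008.00)
P2 → West (d²=767518546.00)
P3 → Central (d²=318458530.00)
P4 → Upper (d²=438266432.00)
P5 → Upper (d²=1159906.00)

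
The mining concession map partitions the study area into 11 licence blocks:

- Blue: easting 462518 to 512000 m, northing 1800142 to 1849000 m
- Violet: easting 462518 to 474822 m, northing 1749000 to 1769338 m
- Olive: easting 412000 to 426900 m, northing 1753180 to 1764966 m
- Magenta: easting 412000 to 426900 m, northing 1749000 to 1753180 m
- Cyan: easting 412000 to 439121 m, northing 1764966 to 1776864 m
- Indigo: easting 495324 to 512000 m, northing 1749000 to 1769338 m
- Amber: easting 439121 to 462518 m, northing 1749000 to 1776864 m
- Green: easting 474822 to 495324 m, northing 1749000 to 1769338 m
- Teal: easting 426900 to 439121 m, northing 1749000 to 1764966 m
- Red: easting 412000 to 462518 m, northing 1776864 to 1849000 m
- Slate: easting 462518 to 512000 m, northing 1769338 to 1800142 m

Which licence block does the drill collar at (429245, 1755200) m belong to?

Teal

The point has easting = 429245 and northing = 1755200.
Only Teal satisfies 426900 ≤ easting ≤ 439121 and 1749000 ≤ northing ≤ 1764966.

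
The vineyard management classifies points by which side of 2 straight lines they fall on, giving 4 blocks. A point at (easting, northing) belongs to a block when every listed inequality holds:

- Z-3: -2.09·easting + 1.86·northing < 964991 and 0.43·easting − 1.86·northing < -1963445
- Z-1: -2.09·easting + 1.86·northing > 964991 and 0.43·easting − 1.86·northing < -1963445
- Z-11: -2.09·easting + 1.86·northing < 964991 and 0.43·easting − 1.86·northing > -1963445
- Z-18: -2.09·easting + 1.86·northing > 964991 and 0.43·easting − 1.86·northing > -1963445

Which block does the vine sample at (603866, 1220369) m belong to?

-2.09·603866 + 1.86·1220369 = 1007806.400, which is > 964991
0.43·603866 − 1.86·1220369 = -2010223.960, which is < -1963445
This sign pattern matches Z-1.

Z-1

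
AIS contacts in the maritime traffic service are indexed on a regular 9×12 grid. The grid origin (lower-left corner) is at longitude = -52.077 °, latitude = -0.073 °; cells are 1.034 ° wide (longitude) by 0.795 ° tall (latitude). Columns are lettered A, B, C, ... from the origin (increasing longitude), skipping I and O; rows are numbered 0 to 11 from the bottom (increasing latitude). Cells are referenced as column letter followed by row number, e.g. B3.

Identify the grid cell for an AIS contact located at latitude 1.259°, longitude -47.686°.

Column index: ⌊(-47.686 − -52.077) / 1.034⌋ = ⌊4.247⌋ = 4 → column E
Row offset from origin: ⌊(1.259 − -0.073) / 0.795⌋ = ⌊1.675⌋ = 1 → row 1

E1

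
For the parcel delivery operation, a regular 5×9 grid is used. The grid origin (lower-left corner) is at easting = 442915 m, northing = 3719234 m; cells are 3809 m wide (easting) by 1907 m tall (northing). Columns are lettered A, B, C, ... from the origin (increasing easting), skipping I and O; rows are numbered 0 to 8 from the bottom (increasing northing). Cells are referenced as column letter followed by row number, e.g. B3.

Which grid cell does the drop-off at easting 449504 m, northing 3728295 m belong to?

Column index: ⌊(449504 − 442915) / 3809⌋ = ⌊1.730⌋ = 1 → column B
Row offset from origin: ⌊(3728295 − 3719234) / 1907⌋ = ⌊4.751⌋ = 4 → row 4

B4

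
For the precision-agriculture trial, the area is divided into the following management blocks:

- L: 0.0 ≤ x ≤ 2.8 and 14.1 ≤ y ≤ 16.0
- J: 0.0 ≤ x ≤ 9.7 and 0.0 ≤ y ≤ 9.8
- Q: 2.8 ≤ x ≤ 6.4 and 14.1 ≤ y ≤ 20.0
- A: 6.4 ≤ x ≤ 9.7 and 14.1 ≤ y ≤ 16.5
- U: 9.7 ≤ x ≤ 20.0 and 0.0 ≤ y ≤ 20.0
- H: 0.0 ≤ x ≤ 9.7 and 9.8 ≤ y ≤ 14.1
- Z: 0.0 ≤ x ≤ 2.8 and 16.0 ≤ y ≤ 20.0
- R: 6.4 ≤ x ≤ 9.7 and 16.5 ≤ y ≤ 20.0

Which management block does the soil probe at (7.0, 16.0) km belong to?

The point has x = 7.0 and y = 16.0.
Only A satisfies 6.4 ≤ x ≤ 9.7 and 14.1 ≤ y ≤ 16.5.

A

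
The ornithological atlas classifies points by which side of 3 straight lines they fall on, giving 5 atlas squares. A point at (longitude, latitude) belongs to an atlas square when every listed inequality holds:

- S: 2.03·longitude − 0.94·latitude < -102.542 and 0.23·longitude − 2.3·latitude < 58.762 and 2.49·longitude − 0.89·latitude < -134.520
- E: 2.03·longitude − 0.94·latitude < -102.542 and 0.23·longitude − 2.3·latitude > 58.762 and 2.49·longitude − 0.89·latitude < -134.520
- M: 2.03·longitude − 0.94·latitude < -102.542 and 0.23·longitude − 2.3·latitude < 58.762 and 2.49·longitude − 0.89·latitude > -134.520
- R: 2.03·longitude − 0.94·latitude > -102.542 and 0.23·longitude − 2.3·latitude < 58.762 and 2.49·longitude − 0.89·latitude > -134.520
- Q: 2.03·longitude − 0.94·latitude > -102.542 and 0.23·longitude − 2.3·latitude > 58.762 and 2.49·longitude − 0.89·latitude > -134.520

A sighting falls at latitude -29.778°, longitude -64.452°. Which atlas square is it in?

2.03·-64.452 − 0.94·-29.778 = -102.846, which is < -102.542
0.23·-64.452 − 2.3·-29.778 = 53.665, which is < 58.762
2.49·-64.452 − 0.89·-29.778 = -133.983, which is > -134.520
This sign pattern matches M.

M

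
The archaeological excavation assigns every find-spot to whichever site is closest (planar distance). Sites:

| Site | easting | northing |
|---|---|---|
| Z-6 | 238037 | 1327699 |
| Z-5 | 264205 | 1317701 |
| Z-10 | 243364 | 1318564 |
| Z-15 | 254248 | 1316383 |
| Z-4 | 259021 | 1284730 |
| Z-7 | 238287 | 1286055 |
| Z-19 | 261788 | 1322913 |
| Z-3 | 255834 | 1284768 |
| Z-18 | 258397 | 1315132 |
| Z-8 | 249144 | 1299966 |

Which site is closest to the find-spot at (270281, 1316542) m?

Z-5

Squared distances to each site:
Z-6: 1164154185.000; Z-5: 38261057.000; Z-10: 728613373.000; Z-15: 257082370.000; Z-4: 1138790944.000; Z-7: 1953073205.000; Z-19: 112720690.000; Z-3: 1218302885.000; Z-18: 143217556.000; Z-8: 721536545.000.
Minimum at Z-5.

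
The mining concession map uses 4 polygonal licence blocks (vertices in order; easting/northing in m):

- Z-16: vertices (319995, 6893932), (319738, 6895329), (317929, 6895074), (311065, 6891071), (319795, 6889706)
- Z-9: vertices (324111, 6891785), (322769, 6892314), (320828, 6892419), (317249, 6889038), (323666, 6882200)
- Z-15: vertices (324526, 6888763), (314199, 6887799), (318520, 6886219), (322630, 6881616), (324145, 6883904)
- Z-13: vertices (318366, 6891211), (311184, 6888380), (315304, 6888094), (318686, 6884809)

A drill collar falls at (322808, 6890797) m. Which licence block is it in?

Z-9

Cast a ray rightward from (322808, 6890797). For each polygon, the edges (by vertex number in listed order) whose endpoints lie on opposite sides of northing = 6890797, where each meets that height, and whether that is right or left of the point:
Z-16: 4–5 at easting≈312817.4 (left), 5–1 at easting≈319846.6 (left) → 0 crossings.
Z-9: 3–4 at easting≈319111.0 (left), 5–1 at easting≈324065.1 (right) → 1 crossing.
Z-15: no edge straddles that height → 0 crossings.
Z-13: 1–2 at easting≈317315.7 (left), 4–1 at easting≈318386.7 (left) → 0 crossings.
Only Z-9 has an odd count, so the point is inside Z-9.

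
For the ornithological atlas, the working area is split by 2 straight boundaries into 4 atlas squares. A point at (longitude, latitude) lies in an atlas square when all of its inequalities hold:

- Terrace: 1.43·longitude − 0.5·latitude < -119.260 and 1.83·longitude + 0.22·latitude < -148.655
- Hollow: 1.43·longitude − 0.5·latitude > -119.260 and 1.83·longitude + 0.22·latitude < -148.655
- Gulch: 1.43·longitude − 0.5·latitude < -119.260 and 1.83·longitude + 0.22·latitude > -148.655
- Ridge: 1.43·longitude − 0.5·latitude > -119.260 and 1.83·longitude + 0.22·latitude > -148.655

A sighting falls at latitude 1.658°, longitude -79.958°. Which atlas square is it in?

Ridge

1.43·-79.958 − 0.5·1.658 = -115.169, which is > -119.260
1.83·-79.958 + 0.22·1.658 = -145.958, which is > -148.655
This sign pattern matches Ridge.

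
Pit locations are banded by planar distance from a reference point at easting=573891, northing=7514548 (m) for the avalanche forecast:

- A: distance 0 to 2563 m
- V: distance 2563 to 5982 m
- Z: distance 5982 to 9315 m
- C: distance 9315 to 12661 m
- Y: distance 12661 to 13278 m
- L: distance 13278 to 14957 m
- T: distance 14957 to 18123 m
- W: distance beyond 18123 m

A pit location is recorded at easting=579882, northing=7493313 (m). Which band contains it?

Distance = √((579882−573891)² + (7493313−7514548)²) = √(35892081.000 + 450925225.000) = 22063.937 m.
18123 ≤ 22063.937 < ∞ → W.

W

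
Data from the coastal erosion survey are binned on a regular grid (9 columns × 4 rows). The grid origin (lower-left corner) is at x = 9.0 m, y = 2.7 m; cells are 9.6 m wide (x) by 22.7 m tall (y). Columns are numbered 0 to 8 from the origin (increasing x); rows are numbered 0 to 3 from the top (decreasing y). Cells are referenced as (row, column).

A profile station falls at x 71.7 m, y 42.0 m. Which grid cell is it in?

Column index: ⌊(71.7 − 9.0) / 9.6⌋ = ⌊6.531⌋ = 6
Row offset from origin: ⌊(42.0 − 2.7) / 22.7⌋ = ⌊1.731⌋ = 1 → row 2 (counted from top)

(2, 6)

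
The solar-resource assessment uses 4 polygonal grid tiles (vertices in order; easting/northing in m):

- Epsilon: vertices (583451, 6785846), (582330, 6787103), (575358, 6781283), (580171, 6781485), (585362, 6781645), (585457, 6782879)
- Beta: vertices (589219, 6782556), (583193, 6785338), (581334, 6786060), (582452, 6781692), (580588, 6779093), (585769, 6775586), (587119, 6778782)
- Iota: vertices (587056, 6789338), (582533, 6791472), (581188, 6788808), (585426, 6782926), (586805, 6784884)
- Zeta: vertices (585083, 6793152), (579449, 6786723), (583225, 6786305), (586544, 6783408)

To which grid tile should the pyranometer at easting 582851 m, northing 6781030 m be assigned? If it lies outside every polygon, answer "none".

Beta

Cast a ray rightward from (582851, 6781030). For each polygon, the edges (by vertex number in listed order) whose endpoints lie on opposite sides of northing = 6781030, where each meets that height, and whether that is right or left of the point:
Epsilon: no edge straddles that height → 0 crossings.
Beta: 4–5 at easting≈581977.2 (left), 7–1 at easting≈588369.9 (right) → 1 crossing.
Iota: no edge straddles that height → 0 crossings.
Zeta: no edge straddles that height → 0 crossings.
Only Beta has an odd count, so the point is inside Beta.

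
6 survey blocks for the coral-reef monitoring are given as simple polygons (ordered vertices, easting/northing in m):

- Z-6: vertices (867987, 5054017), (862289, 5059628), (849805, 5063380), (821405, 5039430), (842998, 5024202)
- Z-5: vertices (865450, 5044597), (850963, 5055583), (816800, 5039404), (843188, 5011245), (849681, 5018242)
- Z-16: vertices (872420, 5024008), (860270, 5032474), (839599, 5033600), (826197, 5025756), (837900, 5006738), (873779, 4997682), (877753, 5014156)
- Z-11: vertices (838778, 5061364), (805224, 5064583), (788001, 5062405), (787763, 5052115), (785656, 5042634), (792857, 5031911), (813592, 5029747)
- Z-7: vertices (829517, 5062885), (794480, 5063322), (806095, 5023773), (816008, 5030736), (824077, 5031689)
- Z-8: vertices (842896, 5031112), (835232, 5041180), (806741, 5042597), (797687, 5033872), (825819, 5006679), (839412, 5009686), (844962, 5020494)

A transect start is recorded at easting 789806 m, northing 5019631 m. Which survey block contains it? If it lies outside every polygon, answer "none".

none

Cast a ray rightward from (789806, 5019631). For each polygon, the edges (by vertex number in listed order) whose endpoints lie on opposite sides of northing = 5019631, where each meets that height, and whether that is right or left of the point:
Z-6: no edge straddles that height → 0 crossings.
Z-5: 3–4 at easting≈835329.4 (right), 5–1 at easting≈850512.1 (right) → 2 crossings.
Z-16: 4–5 at easting≈829966.1 (right), 7–1 at easting≈874789.3 (right) → 2 crossings.
Z-11: no edge straddles that height → 0 crossings.
Z-7: no edge straddles that height → 0 crossings.
Z-8: 4–5 at easting≈812419.8 (right), 6–7 at easting≈844518.8 (right) → 2 crossings.
All counts are even, so the point lies outside every listed polygon.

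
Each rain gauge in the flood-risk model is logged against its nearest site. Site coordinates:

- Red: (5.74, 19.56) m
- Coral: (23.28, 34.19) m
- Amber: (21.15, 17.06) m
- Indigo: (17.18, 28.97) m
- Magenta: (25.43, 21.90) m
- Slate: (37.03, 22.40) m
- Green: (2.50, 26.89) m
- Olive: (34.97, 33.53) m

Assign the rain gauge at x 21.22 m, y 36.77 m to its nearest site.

Coral

Squared distances to each site:
Red: 535.815; Coral: 10.900; Amber: 388.489; Indigo: 77.162; Magenta: 238.841; Slate: 456.453; Green: 448.053; Olive: 199.560.
Minimum at Coral.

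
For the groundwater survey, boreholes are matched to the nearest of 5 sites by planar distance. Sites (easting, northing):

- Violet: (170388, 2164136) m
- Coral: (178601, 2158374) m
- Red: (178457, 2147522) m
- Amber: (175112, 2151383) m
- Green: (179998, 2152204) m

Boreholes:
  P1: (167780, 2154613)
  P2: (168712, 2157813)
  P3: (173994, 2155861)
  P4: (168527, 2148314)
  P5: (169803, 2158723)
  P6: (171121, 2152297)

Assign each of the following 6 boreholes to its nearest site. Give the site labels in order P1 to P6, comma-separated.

Amber, Violet, Amber, Amber, Violet, Amber

P1 → Amber (d²=64191124.00)
P2 → Violet (d²=42789305.00)
P3 → Amber (d²=21302408.00)
P4 → Amber (d²=52780986.00)
P5 → Violet (d²=29642794.00)
P6 → Amber (d²=16763477.00)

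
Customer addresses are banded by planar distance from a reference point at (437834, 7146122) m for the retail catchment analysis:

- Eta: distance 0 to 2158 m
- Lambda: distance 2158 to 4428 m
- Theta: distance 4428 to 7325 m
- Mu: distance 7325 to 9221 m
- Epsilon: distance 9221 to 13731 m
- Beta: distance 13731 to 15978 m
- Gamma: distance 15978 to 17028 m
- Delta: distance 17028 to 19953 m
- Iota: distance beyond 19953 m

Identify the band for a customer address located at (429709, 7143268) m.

Mu

Distance = √((429709−437834)² + (7143268−7146122)²) = √(66015625.000 + 8145316.000) = 8611.675 m.
7325 ≤ 8611.675 < 9221 → Mu.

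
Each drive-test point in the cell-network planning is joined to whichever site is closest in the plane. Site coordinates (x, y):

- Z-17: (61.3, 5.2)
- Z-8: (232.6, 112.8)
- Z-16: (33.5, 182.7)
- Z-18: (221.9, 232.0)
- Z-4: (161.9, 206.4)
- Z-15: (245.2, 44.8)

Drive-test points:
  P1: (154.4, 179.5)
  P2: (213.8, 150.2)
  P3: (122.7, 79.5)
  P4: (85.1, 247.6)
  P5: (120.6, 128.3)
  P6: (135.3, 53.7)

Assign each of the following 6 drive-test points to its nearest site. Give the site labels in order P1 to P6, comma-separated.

Z-4, Z-8, Z-17, Z-16, Z-4, Z-17

P1 → Z-4 (d²=779.86)
P2 → Z-8 (d²=1752.20)
P3 → Z-17 (d²=9290.45)
P4 → Z-16 (d²=6874.57)
P5 → Z-4 (d²=7805.30)
P6 → Z-17 (d²=7828.25)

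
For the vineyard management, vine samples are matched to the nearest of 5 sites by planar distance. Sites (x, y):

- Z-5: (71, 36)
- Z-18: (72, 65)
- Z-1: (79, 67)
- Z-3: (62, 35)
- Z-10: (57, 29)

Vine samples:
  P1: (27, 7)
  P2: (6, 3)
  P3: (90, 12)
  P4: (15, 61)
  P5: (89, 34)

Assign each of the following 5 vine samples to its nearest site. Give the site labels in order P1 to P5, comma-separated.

P1 → Z-10 (d²=1384.00)
P2 → Z-10 (d²=3277.00)
P3 → Z-5 (d²=937.00)
P4 → Z-10 (d²=2788.00)
P5 → Z-5 (d²=328.00)

Z-10, Z-10, Z-5, Z-10, Z-5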